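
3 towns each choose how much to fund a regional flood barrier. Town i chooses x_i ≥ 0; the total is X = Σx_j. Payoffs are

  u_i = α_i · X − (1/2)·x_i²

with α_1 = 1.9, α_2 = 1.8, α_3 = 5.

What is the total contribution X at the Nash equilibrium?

8.7

Town i's FOC: ∂u_i/∂x_i = α_i − x_i = 0, so x_i* = α_i.
NE contributions = (1.9, 1.8, 5); X = 8.7.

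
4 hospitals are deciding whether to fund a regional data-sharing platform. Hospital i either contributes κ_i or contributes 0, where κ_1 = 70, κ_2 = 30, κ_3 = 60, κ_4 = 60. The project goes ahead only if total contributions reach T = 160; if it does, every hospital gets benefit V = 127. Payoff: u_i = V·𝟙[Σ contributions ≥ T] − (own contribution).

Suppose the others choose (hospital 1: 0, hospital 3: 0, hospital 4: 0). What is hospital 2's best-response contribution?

0

Others' total = 0. Even contributing 30 gives 30 < 160: no benefit either way.
Best response: 0.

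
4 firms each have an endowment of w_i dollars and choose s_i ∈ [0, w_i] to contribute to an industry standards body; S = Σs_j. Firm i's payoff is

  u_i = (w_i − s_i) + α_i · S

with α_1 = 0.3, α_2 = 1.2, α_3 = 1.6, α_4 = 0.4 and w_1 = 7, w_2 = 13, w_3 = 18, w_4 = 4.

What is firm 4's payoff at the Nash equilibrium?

∂u_i/∂s_i = α_i − 1, so firm i contributes w_i if α_i > 1, else 0.
α_i > 1 for i ∈ {2, 3}; NE contributions (0, 13, 18, 0), S = 31.
u_4 = (4 − 0) + 0.4·31 = 16.4.

16.4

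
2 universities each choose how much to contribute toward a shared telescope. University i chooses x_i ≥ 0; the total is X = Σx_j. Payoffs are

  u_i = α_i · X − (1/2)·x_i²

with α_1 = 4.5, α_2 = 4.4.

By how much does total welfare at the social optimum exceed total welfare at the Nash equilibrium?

University i's FOC: ∂u_i/∂x_i = α_i − x_i = 0, so x_i* = α_i.
NE contributions = (4.5, 4.4); X = 8.9.
W^NE = (Σα)·X − ½Σα_i² = 8.9² − ½·39.61 = 59.405.
Planner sets x_i = Σα_j = 8.9 for every i, so X^SO = 2·8.9 = 17.8.
W^SO = (Σα)·X^SO − ½·2·(Σα)² = (2/2)·8.9² = 79.21.
Deadweight loss = W^SO − W^NE = 19.805.

19.805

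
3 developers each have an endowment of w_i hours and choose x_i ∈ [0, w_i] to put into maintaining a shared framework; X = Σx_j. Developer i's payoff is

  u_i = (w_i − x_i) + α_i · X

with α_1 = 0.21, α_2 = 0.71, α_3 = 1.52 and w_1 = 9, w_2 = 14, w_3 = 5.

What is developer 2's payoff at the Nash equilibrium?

17.55

∂u_i/∂x_i = α_i − 1, so developer i contributes w_i if α_i > 1, else 0.
α_i > 1 for i ∈ {3}; NE contributions (0, 0, 5), X = 5.
u_2 = (14 − 0) + 0.71·5 = 17.55.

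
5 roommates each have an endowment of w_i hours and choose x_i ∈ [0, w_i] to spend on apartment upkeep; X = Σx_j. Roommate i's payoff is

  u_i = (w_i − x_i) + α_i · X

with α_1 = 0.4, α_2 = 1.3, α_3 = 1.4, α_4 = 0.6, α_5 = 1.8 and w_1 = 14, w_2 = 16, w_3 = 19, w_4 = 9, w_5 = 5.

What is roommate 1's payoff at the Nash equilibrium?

30

∂u_i/∂x_i = α_i − 1, so roommate i contributes w_i if α_i > 1, else 0.
α_i > 1 for i ∈ {2, 3, 5}; NE contributions (0, 16, 19, 0, 5), X = 40.
u_1 = (14 − 0) + 0.4·40 = 30.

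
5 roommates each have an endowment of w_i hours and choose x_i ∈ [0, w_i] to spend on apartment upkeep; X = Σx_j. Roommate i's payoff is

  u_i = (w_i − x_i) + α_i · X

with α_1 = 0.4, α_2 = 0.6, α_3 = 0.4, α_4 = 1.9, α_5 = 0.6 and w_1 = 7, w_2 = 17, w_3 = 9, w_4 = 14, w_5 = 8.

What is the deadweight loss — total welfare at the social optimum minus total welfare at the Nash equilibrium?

118.9

∂u_i/∂x_i = α_i − 1, so roommate i contributes w_i if α_i > 1, else 0.
α_i > 1 for i ∈ {4}; NE contributions (0, 0, 0, 14, 0), X = 14.
W^NE = Σw_i − X^NE + (Σα_i)·X^NE = 55 + 2.9·14 = 95.6.
Planner: ∂(Σu_j)/∂x_i = Σα_j − 1 = 2.9 > 0, so everyone contributes w_i; X^SO = 55, W^SO = 55 + 2.9·55 = 214.5.
Deadweight loss = 118.9.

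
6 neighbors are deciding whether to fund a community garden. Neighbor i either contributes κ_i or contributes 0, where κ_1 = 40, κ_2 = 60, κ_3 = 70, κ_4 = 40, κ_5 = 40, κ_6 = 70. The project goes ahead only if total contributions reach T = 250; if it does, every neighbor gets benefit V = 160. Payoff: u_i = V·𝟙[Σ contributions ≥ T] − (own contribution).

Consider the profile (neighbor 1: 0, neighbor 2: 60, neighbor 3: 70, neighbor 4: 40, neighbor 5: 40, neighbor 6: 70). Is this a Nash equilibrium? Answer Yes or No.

Yes

Total = 280 ≥ 250: provided.
Neighbor 1 (pledges 0, payoff 160): pledging 40 → total 320, payoff 120. No gain.
Neighbor 2 (pledges 60, payoff 100): dropping to 0 → total 220, payoff 0. No gain.
Neighbor 3 (pledges 70, payoff 90): dropping to 0 → total 210, payoff 0. No gain.
Neighbor 4 (pledges 40, payoff 120): dropping to 0 → total 240, payoff 0. No gain.
Neighbor 5 (pledges 40, payoff 120): dropping to 0 → total 240, payoff 0. No gain.
Neighbor 6 (pledges 70, payoff 90): dropping to 0 → total 210, payoff 0. No gain.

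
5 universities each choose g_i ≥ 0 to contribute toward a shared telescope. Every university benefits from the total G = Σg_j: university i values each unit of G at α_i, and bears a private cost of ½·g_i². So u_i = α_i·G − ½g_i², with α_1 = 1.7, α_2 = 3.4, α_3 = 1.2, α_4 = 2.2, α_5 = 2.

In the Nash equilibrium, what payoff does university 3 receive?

University i's FOC: ∂u_i/∂g_i = α_i − g_i = 0, so g_i* = α_i.
NE contributions = (1.7, 3.4, 1.2, 2.2, 2); G = 10.5.
u_3 = α_3·G − ½·(g_3)² = 1.2·10.5 − ½·1.2² = 11.88.

11.88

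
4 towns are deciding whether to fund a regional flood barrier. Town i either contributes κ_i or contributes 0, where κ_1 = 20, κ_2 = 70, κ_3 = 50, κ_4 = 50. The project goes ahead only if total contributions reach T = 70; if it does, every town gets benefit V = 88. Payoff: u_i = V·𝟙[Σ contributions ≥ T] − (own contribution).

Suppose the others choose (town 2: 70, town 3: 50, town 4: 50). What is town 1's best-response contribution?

Others' total = 170 ≥ 70; contributing adds cost 20 for no extra benefit.
Best response: 0.

0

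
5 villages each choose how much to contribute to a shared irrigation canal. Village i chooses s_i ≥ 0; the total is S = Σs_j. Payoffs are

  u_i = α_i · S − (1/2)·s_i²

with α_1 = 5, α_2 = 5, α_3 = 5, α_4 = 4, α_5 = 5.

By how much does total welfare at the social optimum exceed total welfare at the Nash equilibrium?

Village i's FOC: ∂u_i/∂s_i = α_i − s_i = 0, so s_i* = α_i.
NE contributions = (5, 5, 5, 4, 5); S = 24.
W^NE = (Σα)·S − ½Σα_i² = 24² − ½·116 = 518.
Planner sets s_i = Σα_j = 24 for every i, so S^SO = 5·24 = 120.
W^SO = (Σα)·S^SO − ½·5·(Σα)² = (5/2)·24² = 1440.
Deadweight loss = W^SO − W^NE = 922.

922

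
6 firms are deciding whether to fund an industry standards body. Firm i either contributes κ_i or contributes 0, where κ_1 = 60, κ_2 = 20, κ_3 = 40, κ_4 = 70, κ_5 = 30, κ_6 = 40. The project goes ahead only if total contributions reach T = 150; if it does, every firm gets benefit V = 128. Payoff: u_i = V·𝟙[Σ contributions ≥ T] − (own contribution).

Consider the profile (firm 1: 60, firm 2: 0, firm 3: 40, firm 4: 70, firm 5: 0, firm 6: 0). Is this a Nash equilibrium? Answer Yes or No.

Yes

Total = 170 ≥ 150: provided.
Firm 1 (pledges 60, payoff 68): dropping to 0 → total 110, payoff 0. No gain.
Firm 2 (pledges 0, payoff 128): pledging 20 → total 190, payoff 108. No gain.
Firm 3 (pledges 40, payoff 88): dropping to 0 → total 130, payoff 0. No gain.
Firm 4 (pledges 70, payoff 58): dropping to 0 → total 100, payoff 0. No gain.
Firm 5 (pledges 0, payoff 128): pledging 30 → total 200, payoff 98. No gain.
Firm 6 (pledges 0, payoff 128): pledging 40 → total 210, payoff 88. No gain.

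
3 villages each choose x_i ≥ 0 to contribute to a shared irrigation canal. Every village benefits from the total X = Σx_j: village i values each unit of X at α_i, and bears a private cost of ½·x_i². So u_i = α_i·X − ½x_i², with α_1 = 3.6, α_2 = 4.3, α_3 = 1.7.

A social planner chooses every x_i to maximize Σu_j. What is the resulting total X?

Planner FOC: ∂(Σu_j)/∂x_i = (Σα_j) − x_i = 0, so x_i^SO = Σα_j = 9.6 for every i; X^SO = 28.8.

28.8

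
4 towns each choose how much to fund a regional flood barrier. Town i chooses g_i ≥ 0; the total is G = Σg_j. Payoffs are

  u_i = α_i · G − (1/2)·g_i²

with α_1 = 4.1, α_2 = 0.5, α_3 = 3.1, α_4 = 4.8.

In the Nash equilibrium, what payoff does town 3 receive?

33.945

Town i's FOC: ∂u_i/∂g_i = α_i − g_i = 0, so g_i* = α_i.
NE contributions = (4.1, 0.5, 3.1, 4.8); G = 12.5.
u_3 = α_3·G − ½·(g_3)² = 3.1·12.5 − ½·3.1² = 33.945.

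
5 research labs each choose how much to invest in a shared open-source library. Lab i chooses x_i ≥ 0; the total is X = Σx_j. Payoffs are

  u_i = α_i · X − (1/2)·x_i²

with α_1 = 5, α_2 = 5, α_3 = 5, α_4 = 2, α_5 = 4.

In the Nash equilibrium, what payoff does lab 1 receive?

Lab i's FOC: ∂u_i/∂x_i = α_i − x_i = 0, so x_i* = α_i.
NE contributions = (5, 5, 5, 2, 4); X = 21.
u_1 = α_1·X − ½·(x_1)² = 5·21 − ½·5² = 92.5.

92.5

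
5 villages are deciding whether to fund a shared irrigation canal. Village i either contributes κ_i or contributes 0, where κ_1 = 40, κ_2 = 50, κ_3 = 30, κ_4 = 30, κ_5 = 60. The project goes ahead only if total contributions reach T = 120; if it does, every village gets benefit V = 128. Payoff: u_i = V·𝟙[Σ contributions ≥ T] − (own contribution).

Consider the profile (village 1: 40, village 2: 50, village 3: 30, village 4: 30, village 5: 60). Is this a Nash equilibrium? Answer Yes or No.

No

Total = 210 ≥ 120: provided.
Village 1 (pledges 40, payoff 88): dropping to 0 → total 170, payoff 128. Profitable deviation.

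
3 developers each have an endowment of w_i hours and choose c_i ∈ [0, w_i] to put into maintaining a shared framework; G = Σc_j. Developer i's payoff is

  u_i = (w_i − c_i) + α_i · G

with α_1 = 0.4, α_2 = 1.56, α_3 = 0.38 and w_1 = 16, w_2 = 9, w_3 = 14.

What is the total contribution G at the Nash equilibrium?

∂u_i/∂c_i = α_i − 1, so developer i contributes w_i if α_i > 1, else 0.
α_i > 1 for i ∈ {2}; NE contributions (0, 9, 0), G = 9.

9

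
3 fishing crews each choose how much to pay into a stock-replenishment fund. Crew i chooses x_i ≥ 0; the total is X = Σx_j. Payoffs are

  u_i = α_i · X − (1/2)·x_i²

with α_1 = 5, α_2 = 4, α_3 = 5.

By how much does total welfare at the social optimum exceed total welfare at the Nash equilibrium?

Crew i's FOC: ∂u_i/∂x_i = α_i − x_i = 0, so x_i* = α_i.
NE contributions = (5, 4, 5); X = 14.
W^NE = (Σα)·X − ½Σα_i² = 14² − ½·66 = 163.
Planner sets x_i = Σα_j = 14 for every i, so X^SO = 3·14 = 42.
W^SO = (Σα)·X^SO − ½·3·(Σα)² = (3/2)·14² = 294.
Deadweight loss = W^SO − W^NE = 131.

131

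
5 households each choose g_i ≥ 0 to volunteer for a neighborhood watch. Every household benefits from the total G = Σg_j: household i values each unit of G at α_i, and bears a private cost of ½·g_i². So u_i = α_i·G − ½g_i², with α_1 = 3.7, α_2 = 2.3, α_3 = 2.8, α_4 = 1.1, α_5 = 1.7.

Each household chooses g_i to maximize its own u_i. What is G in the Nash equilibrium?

11.6

Household i's FOC: ∂u_i/∂g_i = α_i − g_i = 0, so g_i* = α_i.
NE contributions = (3.7, 2.3, 2.8, 1.1, 1.7); G = 11.6.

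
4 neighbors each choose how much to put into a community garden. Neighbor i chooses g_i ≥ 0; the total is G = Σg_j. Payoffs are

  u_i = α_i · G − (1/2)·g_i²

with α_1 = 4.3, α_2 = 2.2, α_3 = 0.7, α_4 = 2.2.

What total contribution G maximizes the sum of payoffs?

37.6

Planner FOC: ∂(Σu_j)/∂g_i = (Σα_j) − g_i = 0, so g_i^SO = Σα_j = 9.4 for every i; G^SO = 37.6.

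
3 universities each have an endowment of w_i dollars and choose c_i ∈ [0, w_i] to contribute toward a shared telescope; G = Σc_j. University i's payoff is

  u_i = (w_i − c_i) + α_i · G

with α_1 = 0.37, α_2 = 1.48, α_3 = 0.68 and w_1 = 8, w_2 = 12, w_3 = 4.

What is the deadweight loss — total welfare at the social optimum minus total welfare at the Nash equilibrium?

18.36

∂u_i/∂c_i = α_i − 1, so university i contributes w_i if α_i > 1, else 0.
α_i > 1 for i ∈ {2}; NE contributions (0, 12, 0), G = 12.
W^NE = Σw_i − G^NE + (Σα_i)·G^NE = 24 + 1.53·12 = 42.36.
Planner: ∂(Σu_j)/∂c_i = Σα_j − 1 = 1.53 > 0, so everyone contributes w_i; G^SO = 24, W^SO = 24 + 1.53·24 = 60.72.
Deadweight loss = 18.36.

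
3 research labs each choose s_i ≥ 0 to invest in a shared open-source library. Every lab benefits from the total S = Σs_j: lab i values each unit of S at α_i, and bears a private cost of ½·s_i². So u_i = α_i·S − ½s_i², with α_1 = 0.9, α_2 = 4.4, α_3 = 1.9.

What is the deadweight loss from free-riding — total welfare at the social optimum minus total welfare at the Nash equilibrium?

37.81

Lab i's FOC: ∂u_i/∂s_i = α_i − s_i = 0, so s_i* = α_i.
NE contributions = (0.9, 4.4, 1.9); S = 7.2.
W^NE = (Σα)·S − ½Σα_i² = 7.2² − ½·23.78 = 39.95.
Planner sets s_i = Σα_j = 7.2 for every i, so S^SO = 3·7.2 = 21.6.
W^SO = (Σα)·S^SO − ½·3·(Σα)² = (3/2)·7.2² = 77.76.
Deadweight loss = W^SO − W^NE = 37.81.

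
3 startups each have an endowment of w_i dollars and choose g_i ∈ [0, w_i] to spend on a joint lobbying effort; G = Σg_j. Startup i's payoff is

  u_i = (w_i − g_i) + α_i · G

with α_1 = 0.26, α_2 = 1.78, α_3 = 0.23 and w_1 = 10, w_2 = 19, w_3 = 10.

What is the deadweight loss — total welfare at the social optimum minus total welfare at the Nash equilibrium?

∂u_i/∂g_i = α_i − 1, so startup i contributes w_i if α_i > 1, else 0.
α_i > 1 for i ∈ {2}; NE contributions (0, 19, 0), G = 19.
W^NE = Σw_i − G^NE + (Σα_i)·G^NE = 39 + 1.27·19 = 63.13.
Planner: ∂(Σu_j)/∂g_i = Σα_j − 1 = 1.27 > 0, so everyone contributes w_i; G^SO = 39, W^SO = 39 + 1.27·39 = 88.53.
Deadweight loss = 25.4.

25.4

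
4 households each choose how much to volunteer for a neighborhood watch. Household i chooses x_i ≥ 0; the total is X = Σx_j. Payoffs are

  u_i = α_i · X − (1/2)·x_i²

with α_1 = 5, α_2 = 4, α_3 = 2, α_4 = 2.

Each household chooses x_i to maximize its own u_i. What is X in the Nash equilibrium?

Household i's FOC: ∂u_i/∂x_i = α_i − x_i = 0, so x_i* = α_i.
NE contributions = (5, 4, 2, 2); X = 13.

13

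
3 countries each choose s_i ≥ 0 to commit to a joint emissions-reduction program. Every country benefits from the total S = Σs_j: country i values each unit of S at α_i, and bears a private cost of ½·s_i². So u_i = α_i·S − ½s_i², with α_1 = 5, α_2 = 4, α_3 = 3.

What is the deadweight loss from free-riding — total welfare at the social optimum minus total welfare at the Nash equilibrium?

97

Country i's FOC: ∂u_i/∂s_i = α_i − s_i = 0, so s_i* = α_i.
NE contributions = (5, 4, 3); S = 12.
W^NE = (Σα)·S − ½Σα_i² = 12² − ½·50 = 119.
Planner sets s_i = Σα_j = 12 for every i, so S^SO = 3·12 = 36.
W^SO = (Σα)·S^SO − ½·3·(Σα)² = (3/2)·12² = 216.
Deadweight loss = W^SO − W^NE = 97.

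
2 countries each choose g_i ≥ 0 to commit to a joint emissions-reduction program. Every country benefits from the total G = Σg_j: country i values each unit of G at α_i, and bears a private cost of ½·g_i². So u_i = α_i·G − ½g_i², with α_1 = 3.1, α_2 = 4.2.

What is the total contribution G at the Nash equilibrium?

Country i's FOC: ∂u_i/∂g_i = α_i − g_i = 0, so g_i* = α_i.
NE contributions = (3.1, 4.2); G = 7.3.

7.3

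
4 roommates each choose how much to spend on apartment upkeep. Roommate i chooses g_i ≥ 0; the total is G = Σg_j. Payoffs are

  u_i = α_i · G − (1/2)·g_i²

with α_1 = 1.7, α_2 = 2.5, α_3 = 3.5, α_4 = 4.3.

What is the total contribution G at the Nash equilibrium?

Roommate i's FOC: ∂u_i/∂g_i = α_i − g_i = 0, so g_i* = α_i.
NE contributions = (1.7, 2.5, 3.5, 4.3); G = 12.

12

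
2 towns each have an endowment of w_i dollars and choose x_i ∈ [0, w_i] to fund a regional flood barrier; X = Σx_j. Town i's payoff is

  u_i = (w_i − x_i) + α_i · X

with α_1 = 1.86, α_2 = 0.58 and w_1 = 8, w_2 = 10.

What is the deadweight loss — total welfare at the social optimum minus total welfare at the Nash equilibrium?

∂u_i/∂x_i = α_i − 1, so town i contributes w_i if α_i > 1, else 0.
α_i > 1 for i ∈ {1}; NE contributions (8, 0), X = 8.
W^NE = Σw_i − X^NE + (Σα_i)·X^NE = 18 + 1.44·8 = 29.52.
Planner: ∂(Σu_j)/∂x_i = Σα_j − 1 = 1.44 > 0, so everyone contributes w_i; X^SO = 18, W^SO = 18 + 1.44·18 = 43.92.
Deadweight loss = 14.4.

14.4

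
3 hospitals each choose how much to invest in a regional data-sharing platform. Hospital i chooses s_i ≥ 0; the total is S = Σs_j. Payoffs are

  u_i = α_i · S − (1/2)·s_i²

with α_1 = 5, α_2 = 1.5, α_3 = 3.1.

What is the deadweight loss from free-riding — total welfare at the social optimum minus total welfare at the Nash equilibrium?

64.51

Hospital i's FOC: ∂u_i/∂s_i = α_i − s_i = 0, so s_i* = α_i.
NE contributions = (5, 1.5, 3.1); S = 9.6.
W^NE = (Σα)·S − ½Σα_i² = 9.6² − ½·36.86 = 73.73.
Planner sets s_i = Σα_j = 9.6 for every i, so S^SO = 3·9.6 = 28.8.
W^SO = (Σα)·S^SO − ½·3·(Σα)² = (3/2)·9.6² = 138.24.
Deadweight loss = W^SO − W^NE = 64.51.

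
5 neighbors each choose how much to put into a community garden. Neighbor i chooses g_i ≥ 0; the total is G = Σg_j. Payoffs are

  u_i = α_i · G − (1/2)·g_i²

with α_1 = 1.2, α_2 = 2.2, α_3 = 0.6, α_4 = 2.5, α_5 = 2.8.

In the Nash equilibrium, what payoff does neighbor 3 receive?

Neighbor i's FOC: ∂u_i/∂g_i = α_i − g_i = 0, so g_i* = α_i.
NE contributions = (1.2, 2.2, 0.6, 2.5, 2.8); G = 9.3.
u_3 = α_3·G − ½·(g_3)² = 0.6·9.3 − ½·0.6² = 5.4.

5.4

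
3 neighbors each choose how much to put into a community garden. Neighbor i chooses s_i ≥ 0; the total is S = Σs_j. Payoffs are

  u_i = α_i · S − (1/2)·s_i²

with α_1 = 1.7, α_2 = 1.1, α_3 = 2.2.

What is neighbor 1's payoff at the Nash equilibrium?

7.055

Neighbor i's FOC: ∂u_i/∂s_i = α_i − s_i = 0, so s_i* = α_i.
NE contributions = (1.7, 1.1, 2.2); S = 5.
u_1 = α_1·S − ½·(s_1)² = 1.7·5 − ½·1.7² = 7.055.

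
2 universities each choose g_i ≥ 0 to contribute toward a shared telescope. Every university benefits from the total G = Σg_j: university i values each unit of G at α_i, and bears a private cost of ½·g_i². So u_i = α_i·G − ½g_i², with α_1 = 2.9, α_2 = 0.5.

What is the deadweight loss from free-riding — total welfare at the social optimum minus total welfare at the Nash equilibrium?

4.33

University i's FOC: ∂u_i/∂g_i = α_i − g_i = 0, so g_i* = α_i.
NE contributions = (2.9, 0.5); G = 3.4.
W^NE = (Σα)·G − ½Σα_i² = 3.4² − ½·8.66 = 7.23.
Planner sets g_i = Σα_j = 3.4 for every i, so G^SO = 2·3.4 = 6.8.
W^SO = (Σα)·G^SO − ½·2·(Σα)² = (2/2)·3.4² = 11.56.
Deadweight loss = W^SO − W^NE = 4.33.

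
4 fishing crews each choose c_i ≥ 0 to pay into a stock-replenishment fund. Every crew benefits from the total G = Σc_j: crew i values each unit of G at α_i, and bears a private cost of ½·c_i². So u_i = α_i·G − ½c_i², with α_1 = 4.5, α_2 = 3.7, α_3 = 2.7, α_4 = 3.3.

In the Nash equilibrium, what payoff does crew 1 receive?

Crew i's FOC: ∂u_i/∂c_i = α_i − c_i = 0, so c_i* = α_i.
NE contributions = (4.5, 3.7, 2.7, 3.3); G = 14.2.
u_1 = α_1·G − ½·(c_1)² = 4.5·14.2 − ½·4.5² = 53.775.

53.775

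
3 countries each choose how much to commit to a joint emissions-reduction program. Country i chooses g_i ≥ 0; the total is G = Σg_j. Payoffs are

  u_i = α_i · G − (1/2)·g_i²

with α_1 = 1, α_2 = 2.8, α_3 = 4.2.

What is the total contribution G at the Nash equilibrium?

8

Country i's FOC: ∂u_i/∂g_i = α_i − g_i = 0, so g_i* = α_i.
NE contributions = (1, 2.8, 4.2); G = 8.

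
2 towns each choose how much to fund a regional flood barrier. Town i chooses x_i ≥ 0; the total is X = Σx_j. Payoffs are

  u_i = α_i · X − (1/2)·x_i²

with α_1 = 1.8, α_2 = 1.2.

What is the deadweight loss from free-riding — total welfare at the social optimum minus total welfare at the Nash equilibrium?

2.34

Town i's FOC: ∂u_i/∂x_i = α_i − x_i = 0, so x_i* = α_i.
NE contributions = (1.8, 1.2); X = 3.
W^NE = (Σα)·X − ½Σα_i² = 3² − ½·4.68 = 6.66.
Planner sets x_i = Σα_j = 3 for every i, so X^SO = 2·3 = 6.
W^SO = (Σα)·X^SO − ½·2·(Σα)² = (2/2)·3² = 9.
Deadweight loss = W^SO − W^NE = 2.34.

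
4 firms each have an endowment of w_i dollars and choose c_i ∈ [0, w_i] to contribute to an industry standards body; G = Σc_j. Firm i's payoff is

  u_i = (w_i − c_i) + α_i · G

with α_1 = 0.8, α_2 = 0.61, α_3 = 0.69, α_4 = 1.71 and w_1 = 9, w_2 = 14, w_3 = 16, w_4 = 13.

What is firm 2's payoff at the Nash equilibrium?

21.93

∂u_i/∂c_i = α_i − 1, so firm i contributes w_i if α_i > 1, else 0.
α_i > 1 for i ∈ {4}; NE contributions (0, 0, 0, 13), G = 13.
u_2 = (14 − 0) + 0.61·13 = 21.93.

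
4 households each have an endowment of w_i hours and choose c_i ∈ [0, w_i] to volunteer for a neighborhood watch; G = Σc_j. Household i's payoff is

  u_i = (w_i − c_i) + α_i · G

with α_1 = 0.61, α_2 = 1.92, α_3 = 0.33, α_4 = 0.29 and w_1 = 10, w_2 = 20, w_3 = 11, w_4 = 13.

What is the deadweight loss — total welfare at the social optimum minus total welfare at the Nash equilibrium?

∂u_i/∂c_i = α_i − 1, so household i contributes w_i if α_i > 1, else 0.
α_i > 1 for i ∈ {2}; NE contributions (0, 20, 0, 0), G = 20.
W^NE = Σw_i − G^NE + (Σα_i)·G^NE = 54 + 2.15·20 = 97.
Planner: ∂(Σu_j)/∂c_i = Σα_j − 1 = 2.15 > 0, so everyone contributes w_i; G^SO = 54, W^SO = 54 + 2.15·54 = 170.1.
Deadweight loss = 73.1.

73.1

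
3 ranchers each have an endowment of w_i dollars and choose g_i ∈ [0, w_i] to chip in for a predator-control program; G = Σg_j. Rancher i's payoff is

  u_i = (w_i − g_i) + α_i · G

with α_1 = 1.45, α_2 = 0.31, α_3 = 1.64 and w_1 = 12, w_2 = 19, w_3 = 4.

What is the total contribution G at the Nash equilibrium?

∂u_i/∂g_i = α_i − 1, so rancher i contributes w_i if α_i > 1, else 0.
α_i > 1 for i ∈ {1, 3}; NE contributions (12, 0, 4), G = 16.

16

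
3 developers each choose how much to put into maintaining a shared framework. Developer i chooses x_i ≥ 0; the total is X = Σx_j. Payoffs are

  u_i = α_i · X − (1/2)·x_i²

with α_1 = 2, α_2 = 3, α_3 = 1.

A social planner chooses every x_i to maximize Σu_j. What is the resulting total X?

Planner FOC: ∂(Σu_j)/∂x_i = (Σα_j) − x_i = 0, so x_i^SO = Σα_j = 6 for every i; X^SO = 18.

18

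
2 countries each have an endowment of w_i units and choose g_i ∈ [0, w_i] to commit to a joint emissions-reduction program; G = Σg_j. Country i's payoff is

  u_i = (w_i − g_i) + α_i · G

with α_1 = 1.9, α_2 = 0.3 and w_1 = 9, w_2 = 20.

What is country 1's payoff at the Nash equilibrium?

∂u_i/∂g_i = α_i − 1, so country i contributes w_i if α_i > 1, else 0.
α_i > 1 for i ∈ {1}; NE contributions (9, 0), G = 9.
u_1 = (9 − 9) + 1.9·9 = 17.1.

17.1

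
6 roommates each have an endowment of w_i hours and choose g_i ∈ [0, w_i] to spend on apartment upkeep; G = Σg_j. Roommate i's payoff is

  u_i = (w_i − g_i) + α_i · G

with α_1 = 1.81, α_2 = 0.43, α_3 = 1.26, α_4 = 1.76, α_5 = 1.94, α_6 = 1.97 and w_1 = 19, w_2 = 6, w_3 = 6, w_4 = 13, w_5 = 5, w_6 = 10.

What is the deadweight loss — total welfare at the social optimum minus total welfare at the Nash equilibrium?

49.02

∂u_i/∂g_i = α_i − 1, so roommate i contributes w_i if α_i > 1, else 0.
α_i > 1 for i ∈ {1, 3, 4, 5, 6}; NE contributions (19, 0, 6, 13, 5, 10), G = 53.
W^NE = Σw_i − G^NE + (Σα_i)·G^NE = 59 + 8.17·53 = 492.01.
Planner: ∂(Σu_j)/∂g_i = Σα_j − 1 = 8.17 > 0, so everyone contributes w_i; G^SO = 59, W^SO = 59 + 8.17·59 = 541.03.
Deadweight loss = 49.02.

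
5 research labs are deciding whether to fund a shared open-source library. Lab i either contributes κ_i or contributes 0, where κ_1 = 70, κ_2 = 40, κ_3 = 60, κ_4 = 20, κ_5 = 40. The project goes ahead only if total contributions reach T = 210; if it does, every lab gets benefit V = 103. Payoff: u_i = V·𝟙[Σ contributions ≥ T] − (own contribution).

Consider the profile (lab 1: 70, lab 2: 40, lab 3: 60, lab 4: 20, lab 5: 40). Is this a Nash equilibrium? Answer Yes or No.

Total = 230 ≥ 210: provided.
Lab 1 (pledges 70, payoff 33): dropping to 0 → total 160, payoff 0. No gain.
Lab 2 (pledges 40, payoff 63): dropping to 0 → total 190, payoff 0. No gain.
Lab 3 (pledges 60, payoff 43): dropping to 0 → total 170, payoff 0. No gain.
Lab 4 (pledges 20, payoff 83): dropping to 0 → total 210, payoff 103. Profitable deviation.

No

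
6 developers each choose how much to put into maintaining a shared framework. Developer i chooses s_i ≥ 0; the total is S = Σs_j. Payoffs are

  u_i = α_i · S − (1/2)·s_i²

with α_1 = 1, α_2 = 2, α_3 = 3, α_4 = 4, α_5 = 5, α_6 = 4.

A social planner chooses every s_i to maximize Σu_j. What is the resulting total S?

114

Planner FOC: ∂(Σu_j)/∂s_i = (Σα_j) − s_i = 0, so s_i^SO = Σα_j = 19 for every i; S^SO = 114.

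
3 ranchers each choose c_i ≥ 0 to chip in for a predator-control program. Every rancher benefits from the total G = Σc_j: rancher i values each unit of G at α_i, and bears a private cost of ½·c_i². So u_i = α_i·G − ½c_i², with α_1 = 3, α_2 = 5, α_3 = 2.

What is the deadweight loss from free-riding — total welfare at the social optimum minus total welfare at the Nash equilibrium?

69

Rancher i's FOC: ∂u_i/∂c_i = α_i − c_i = 0, so c_i* = α_i.
NE contributions = (3, 5, 2); G = 10.
W^NE = (Σα)·G − ½Σα_i² = 10² − ½·38 = 81.
Planner sets c_i = Σα_j = 10 for every i, so G^SO = 3·10 = 30.
W^SO = (Σα)·G^SO − ½·3·(Σα)² = (3/2)·10² = 150.
Deadweight loss = W^SO − W^NE = 69.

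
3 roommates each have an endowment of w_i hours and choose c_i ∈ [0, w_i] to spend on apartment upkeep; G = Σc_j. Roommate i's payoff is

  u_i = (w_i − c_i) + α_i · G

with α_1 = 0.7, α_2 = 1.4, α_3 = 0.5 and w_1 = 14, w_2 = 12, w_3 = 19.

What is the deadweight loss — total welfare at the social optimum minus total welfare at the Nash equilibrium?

52.8

∂u_i/∂c_i = α_i − 1, so roommate i contributes w_i if α_i > 1, else 0.
α_i > 1 for i ∈ {2}; NE contributions (0, 12, 0), G = 12.
W^NE = Σw_i − G^NE + (Σα_i)·G^NE = 45 + 1.6·12 = 64.2.
Planner: ∂(Σu_j)/∂c_i = Σα_j − 1 = 1.6 > 0, so everyone contributes w_i; G^SO = 45, W^SO = 45 + 1.6·45 = 117.
Deadweight loss = 52.8.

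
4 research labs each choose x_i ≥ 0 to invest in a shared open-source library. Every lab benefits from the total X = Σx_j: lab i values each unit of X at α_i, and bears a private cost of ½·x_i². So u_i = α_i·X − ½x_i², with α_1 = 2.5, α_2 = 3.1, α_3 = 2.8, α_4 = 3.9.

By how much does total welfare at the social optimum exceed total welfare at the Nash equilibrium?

170.745

Lab i's FOC: ∂u_i/∂x_i = α_i − x_i = 0, so x_i* = α_i.
NE contributions = (2.5, 3.1, 2.8, 3.9); X = 12.3.
W^NE = (Σα)·X − ½Σα_i² = 12.3² − ½·38.91 = 131.835.
Planner sets x_i = Σα_j = 12.3 for every i, so X^SO = 4·12.3 = 49.2.
W^SO = (Σα)·X^SO − ½·4·(Σα)² = (4/2)·12.3² = 302.58.
Deadweight loss = W^SO − W^NE = 170.745.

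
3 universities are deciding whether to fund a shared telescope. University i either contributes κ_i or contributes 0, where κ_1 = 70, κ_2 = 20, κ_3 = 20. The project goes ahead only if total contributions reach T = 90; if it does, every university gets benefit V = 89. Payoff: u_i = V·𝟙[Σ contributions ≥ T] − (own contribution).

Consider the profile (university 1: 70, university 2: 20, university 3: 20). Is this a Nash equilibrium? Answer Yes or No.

No

Total = 110 ≥ 90: provided.
University 1 (pledges 70, payoff 19): dropping to 0 → total 40, payoff 0. No gain.
University 2 (pledges 20, payoff 69): dropping to 0 → total 90, payoff 89. Profitable deviation.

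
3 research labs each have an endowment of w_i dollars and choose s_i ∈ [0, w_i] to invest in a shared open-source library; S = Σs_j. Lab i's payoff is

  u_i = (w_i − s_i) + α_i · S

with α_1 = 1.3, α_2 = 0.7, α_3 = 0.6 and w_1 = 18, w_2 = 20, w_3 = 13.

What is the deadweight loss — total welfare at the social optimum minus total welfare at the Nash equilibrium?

52.8

∂u_i/∂s_i = α_i − 1, so lab i contributes w_i if α_i > 1, else 0.
α_i > 1 for i ∈ {1}; NE contributions (18, 0, 0), S = 18.
W^NE = Σw_i − S^NE + (Σα_i)·S^NE = 51 + 1.6·18 = 79.8.
Planner: ∂(Σu_j)/∂s_i = Σα_j − 1 = 1.6 > 0, so everyone contributes w_i; S^SO = 51, W^SO = 51 + 1.6·51 = 132.6.
Deadweight loss = 52.8.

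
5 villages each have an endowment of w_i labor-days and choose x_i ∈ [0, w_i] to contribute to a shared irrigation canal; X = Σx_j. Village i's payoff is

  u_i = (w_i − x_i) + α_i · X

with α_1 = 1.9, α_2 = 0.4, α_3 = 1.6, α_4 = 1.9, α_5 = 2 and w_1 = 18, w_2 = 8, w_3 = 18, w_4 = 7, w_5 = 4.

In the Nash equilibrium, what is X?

∂u_i/∂x_i = α_i − 1, so village i contributes w_i if α_i > 1, else 0.
α_i > 1 for i ∈ {1, 3, 4, 5}; NE contributions (18, 0, 18, 7, 4), X = 47.

47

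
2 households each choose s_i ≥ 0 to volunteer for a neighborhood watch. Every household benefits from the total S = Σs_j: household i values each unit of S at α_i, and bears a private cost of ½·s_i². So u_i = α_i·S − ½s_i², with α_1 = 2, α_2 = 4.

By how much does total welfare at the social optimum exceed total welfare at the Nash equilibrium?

10

Household i's FOC: ∂u_i/∂s_i = α_i − s_i = 0, so s_i* = α_i.
NE contributions = (2, 4); S = 6.
W^NE = (Σα)·S − ½Σα_i² = 6² − ½·20 = 26.
Planner sets s_i = Σα_j = 6 for every i, so S^SO = 2·6 = 12.
W^SO = (Σα)·S^SO − ½·2·(Σα)² = (2/2)·6² = 36.
Deadweight loss = W^SO − W^NE = 10.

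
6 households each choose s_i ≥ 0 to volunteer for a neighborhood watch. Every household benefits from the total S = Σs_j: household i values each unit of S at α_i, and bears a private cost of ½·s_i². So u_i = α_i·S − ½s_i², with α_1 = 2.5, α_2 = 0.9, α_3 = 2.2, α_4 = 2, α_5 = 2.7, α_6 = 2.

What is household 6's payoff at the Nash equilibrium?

Household i's FOC: ∂u_i/∂s_i = α_i − s_i = 0, so s_i* = α_i.
NE contributions = (2.5, 0.9, 2.2, 2, 2.7, 2); S = 12.3.
u_6 = α_6·S − ½·(s_6)² = 2·12.3 − ½·2² = 22.6.

22.6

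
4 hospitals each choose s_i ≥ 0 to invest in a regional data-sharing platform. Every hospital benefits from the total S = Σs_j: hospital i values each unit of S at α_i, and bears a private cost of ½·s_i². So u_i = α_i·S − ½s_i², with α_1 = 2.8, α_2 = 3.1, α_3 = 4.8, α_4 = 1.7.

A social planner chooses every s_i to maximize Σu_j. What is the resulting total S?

49.6

Planner FOC: ∂(Σu_j)/∂s_i = (Σα_j) − s_i = 0, so s_i^SO = Σα_j = 12.4 for every i; S^SO = 49.6.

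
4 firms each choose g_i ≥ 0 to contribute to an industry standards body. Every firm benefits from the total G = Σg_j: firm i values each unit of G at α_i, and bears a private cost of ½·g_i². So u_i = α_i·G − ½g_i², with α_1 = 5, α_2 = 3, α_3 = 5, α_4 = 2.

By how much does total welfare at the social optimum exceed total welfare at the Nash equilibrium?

Firm i's FOC: ∂u_i/∂g_i = α_i − g_i = 0, so g_i* = α_i.
NE contributions = (5, 3, 5, 2); G = 15.
W^NE = (Σα)·G − ½Σα_i² = 15² − ½·63 = 193.5.
Planner sets g_i = Σα_j = 15 for every i, so G^SO = 4·15 = 60.
W^SO = (Σα)·G^SO − ½·4·(Σα)² = (4/2)·15² = 450.
Deadweight loss = W^SO − W^NE = 256.5.

256.5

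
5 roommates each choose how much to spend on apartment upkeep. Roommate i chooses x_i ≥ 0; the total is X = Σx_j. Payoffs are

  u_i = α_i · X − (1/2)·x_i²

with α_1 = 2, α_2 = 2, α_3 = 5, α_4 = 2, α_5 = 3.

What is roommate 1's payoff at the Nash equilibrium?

26

Roommate i's FOC: ∂u_i/∂x_i = α_i − x_i = 0, so x_i* = α_i.
NE contributions = (2, 2, 5, 2, 3); X = 14.
u_1 = α_1·X − ½·(x_1)² = 2·14 − ½·2² = 26.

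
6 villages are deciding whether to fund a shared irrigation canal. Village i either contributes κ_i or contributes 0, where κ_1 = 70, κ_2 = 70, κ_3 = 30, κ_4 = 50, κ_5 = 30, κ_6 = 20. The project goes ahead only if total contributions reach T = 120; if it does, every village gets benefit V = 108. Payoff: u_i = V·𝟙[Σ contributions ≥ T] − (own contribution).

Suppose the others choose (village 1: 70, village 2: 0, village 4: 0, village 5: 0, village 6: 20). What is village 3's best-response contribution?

30

Others' total = 90. Contributing 30 brings total to 120 ≥ 120: gain V − κ_3 = 78.
Best response: 30.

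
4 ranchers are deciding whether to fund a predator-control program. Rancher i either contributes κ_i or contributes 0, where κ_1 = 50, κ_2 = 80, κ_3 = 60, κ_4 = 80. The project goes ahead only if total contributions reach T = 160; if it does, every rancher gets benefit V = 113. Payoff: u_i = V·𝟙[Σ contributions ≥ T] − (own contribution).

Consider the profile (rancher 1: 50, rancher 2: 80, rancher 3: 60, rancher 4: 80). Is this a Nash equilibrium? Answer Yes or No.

Total = 270 ≥ 160: provided.
Rancher 1 (pledges 50, payoff 63): dropping to 0 → total 220, payoff 113. Profitable deviation.

No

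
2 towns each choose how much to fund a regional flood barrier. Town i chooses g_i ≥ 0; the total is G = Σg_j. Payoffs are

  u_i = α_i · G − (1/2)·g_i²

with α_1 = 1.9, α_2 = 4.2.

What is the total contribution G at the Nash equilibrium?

Town i's FOC: ∂u_i/∂g_i = α_i − g_i = 0, so g_i* = α_i.
NE contributions = (1.9, 4.2); G = 6.1.

6.1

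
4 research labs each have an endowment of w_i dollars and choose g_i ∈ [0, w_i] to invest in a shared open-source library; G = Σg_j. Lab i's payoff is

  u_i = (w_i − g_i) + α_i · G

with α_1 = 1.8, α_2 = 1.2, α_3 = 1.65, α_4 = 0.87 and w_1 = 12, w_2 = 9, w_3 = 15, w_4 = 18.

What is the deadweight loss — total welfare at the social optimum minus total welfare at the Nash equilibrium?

81.36

∂u_i/∂g_i = α_i − 1, so lab i contributes w_i if α_i > 1, else 0.
α_i > 1 for i ∈ {1, 2, 3}; NE contributions (12, 9, 15, 0), G = 36.
W^NE = Σw_i − G^NE + (Σα_i)·G^NE = 54 + 4.52·36 = 216.72.
Planner: ∂(Σu_j)/∂g_i = Σα_j − 1 = 4.52 > 0, so everyone contributes w_i; G^SO = 54, W^SO = 54 + 4.52·54 = 298.08.
Deadweight loss = 81.36.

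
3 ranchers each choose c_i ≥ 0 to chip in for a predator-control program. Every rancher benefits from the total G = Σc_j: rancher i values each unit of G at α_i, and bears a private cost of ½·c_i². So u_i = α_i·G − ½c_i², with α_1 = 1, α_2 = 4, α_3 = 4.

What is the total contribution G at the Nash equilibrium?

Rancher i's FOC: ∂u_i/∂c_i = α_i − c_i = 0, so c_i* = α_i.
NE contributions = (1, 4, 4); G = 9.

9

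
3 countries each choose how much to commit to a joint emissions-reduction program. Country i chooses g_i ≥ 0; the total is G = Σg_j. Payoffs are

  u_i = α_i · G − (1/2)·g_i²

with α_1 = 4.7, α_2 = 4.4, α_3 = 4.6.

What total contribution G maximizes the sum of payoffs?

41.1

Planner FOC: ∂(Σu_j)/∂g_i = (Σα_j) − g_i = 0, so g_i^SO = Σα_j = 13.7 for every i; G^SO = 41.1.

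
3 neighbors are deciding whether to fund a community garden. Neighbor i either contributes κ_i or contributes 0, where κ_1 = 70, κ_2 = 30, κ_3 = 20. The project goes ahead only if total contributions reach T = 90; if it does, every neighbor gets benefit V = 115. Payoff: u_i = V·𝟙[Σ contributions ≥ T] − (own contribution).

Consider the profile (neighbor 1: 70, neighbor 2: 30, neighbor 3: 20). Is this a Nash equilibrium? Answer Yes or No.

Total = 120 ≥ 90: provided.
Neighbor 1 (pledges 70, payoff 45): dropping to 0 → total 50, payoff 0. No gain.
Neighbor 2 (pledges 30, payoff 85): dropping to 0 → total 90, payoff 115. Profitable deviation.

No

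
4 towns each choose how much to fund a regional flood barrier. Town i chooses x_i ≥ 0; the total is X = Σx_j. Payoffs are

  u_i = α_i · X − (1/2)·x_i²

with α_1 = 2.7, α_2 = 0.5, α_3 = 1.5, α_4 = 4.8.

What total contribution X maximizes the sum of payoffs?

Planner FOC: ∂(Σu_j)/∂x_i = (Σα_j) − x_i = 0, so x_i^SO = Σα_j = 9.5 for every i; X^SO = 38.

38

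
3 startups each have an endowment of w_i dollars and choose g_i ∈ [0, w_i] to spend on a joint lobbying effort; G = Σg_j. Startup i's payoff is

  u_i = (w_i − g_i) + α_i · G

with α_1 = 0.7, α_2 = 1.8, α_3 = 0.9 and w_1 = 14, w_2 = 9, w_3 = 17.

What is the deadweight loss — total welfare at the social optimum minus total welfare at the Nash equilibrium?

74.4

∂u_i/∂g_i = α_i − 1, so startup i contributes w_i if α_i > 1, else 0.
α_i > 1 for i ∈ {2}; NE contributions (0, 9, 0), G = 9.
W^NE = Σw_i − G^NE + (Σα_i)·G^NE = 40 + 2.4·9 = 61.6.
Planner: ∂(Σu_j)/∂g_i = Σα_j − 1 = 2.4 > 0, so everyone contributes w_i; G^SO = 40, W^SO = 40 + 2.4·40 = 136.
Deadweight loss = 74.4.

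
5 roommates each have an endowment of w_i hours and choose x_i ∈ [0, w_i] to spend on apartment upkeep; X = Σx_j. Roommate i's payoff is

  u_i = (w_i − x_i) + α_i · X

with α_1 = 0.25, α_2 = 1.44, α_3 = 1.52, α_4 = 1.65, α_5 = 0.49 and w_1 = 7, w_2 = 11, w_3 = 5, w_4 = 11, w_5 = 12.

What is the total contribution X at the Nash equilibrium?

27

∂u_i/∂x_i = α_i − 1, so roommate i contributes w_i if α_i > 1, else 0.
α_i > 1 for i ∈ {2, 3, 4}; NE contributions (0, 11, 5, 11, 0), X = 27.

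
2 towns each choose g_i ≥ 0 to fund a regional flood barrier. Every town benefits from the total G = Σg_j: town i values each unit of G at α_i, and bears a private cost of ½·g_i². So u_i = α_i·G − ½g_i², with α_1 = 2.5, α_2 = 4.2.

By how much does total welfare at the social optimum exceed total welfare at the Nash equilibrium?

11.945

Town i's FOC: ∂u_i/∂g_i = α_i − g_i = 0, so g_i* = α_i.
NE contributions = (2.5, 4.2); G = 6.7.
W^NE = (Σα)·G − ½Σα_i² = 6.7² − ½·23.89 = 32.945.
Planner sets g_i = Σα_j = 6.7 for every i, so G^SO = 2·6.7 = 13.4.
W^SO = (Σα)·G^SO − ½·2·(Σα)² = (2/2)·6.7² = 44.89.
Deadweight loss = W^SO − W^NE = 11.945.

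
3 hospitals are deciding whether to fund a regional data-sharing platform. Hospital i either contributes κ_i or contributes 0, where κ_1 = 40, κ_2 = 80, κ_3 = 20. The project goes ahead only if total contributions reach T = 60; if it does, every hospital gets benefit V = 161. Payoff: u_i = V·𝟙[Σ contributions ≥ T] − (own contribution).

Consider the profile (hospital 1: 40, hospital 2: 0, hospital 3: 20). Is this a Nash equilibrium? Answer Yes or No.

Yes

Total = 60 ≥ 60: provided.
Hospital 1 (pledges 40, payoff 121): dropping to 0 → total 20, payoff 0. No gain.
Hospital 2 (pledges 0, payoff 161): pledging 80 → total 140, payoff 81. No gain.
Hospital 3 (pledges 20, payoff 141): dropping to 0 → total 40, payoff 0. No gain.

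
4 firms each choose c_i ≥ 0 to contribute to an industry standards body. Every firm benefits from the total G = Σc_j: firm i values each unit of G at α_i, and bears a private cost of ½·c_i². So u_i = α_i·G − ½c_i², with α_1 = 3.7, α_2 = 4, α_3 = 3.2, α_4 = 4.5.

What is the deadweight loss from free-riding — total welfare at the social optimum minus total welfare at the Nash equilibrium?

267.25

Firm i's FOC: ∂u_i/∂c_i = α_i − c_i = 0, so c_i* = α_i.
NE contributions = (3.7, 4, 3.2, 4.5); G = 15.4.
W^NE = (Σα)·G − ½Σα_i² = 15.4² − ½·60.18 = 207.07.
Planner sets c_i = Σα_j = 15.4 for every i, so G^SO = 4·15.4 = 61.6.
W^SO = (Σα)·G^SO − ½·4·(Σα)² = (4/2)·15.4² = 474.32.
Deadweight loss = W^SO − W^NE = 267.25.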